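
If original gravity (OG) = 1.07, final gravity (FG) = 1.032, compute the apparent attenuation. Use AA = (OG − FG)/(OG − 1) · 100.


AA = (1.07 − 1.032)/(1.07 − 1) · 100

54.2857 %


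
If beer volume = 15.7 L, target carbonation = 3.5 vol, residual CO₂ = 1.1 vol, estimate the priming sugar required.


sugar = (target − residual)·4.0·V
sugar = (3.5 − 1.1)·4.0·15.7

150.7200 g


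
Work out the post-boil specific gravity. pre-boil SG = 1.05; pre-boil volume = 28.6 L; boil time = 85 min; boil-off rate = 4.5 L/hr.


V_post = V_pre − rate·(t/60);  SG_post = 1 + (SG_pre−1)·V_pre/V_post
V_post = 28.6 − 4.5·(85/60) = 22.2250
SG_post = 1 + (1.05 − 1)·28.6/22.2250

1.0643


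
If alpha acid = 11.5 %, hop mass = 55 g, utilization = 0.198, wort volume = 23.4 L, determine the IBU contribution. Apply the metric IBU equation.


IBU = (α/100)·mass·U·1000 / V
IBU = (11.5/100)·55·0.198·1000 / 23.4

53.5192 IBU


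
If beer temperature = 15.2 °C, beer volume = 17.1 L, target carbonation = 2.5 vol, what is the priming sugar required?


residual = 14.695·(0.01821 + 0.09011·e^(−0.04·T));  sugar = (target − residual)·4.0·V
residual = 14.695·(0.01821 + 0.09011·e^(−0.04·15.2)) = 0.9885
sugar = (2.5 − 0.9885)·4.0·17.1

103.3850 g


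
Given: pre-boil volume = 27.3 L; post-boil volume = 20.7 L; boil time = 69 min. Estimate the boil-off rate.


rate = (V_pre − V_post) / (t_min/60)
rate = (27.3 − 20.7) / (69/60)

5.7391 L/hr


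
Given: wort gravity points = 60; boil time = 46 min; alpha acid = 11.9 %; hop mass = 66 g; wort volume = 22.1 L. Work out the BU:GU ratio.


U = 1.65·0.000125^(GP/1000)·(1−e^(−0.04t))/4.15;  IBU = (α/100)·m·U·1000/V;  BU:GU = IBU/GP
U = 1.65·0.000125^(60/1000)·(1−e^(−0.04·46))/4.15 = 0.1950
IBU = (11.9/100)·66·0.1950·1000/22.1 = 69.3169
BU:GU = 69.3169/60

1.1553


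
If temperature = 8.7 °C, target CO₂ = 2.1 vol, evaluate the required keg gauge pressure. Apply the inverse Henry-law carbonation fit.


psi = vols/(0.01821 + 0.09011·e^(−0.04·T)) − 14.695
psi = 2.1/(0.01821 + 0.09011·e^(−0.04·8.7)) − 14.695

10.9659 psi


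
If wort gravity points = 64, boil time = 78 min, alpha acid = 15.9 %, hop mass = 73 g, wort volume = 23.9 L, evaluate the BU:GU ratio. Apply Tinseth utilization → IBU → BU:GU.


U = 1.65·0.000125^(GP/1000)·(1−e^(−0.04t))/4.15;  IBU = (α/100)·m·U·1000/V;  BU:GU = IBU/GP
U = 1.65·0.000125^(64/1000)·(1−e^(−0.04·78))/4.15 = 0.2138
IBU = (15.9/100)·73·0.2138·1000/23.9 = 103.8357
BU:GU = 103.8357/64

1.6224


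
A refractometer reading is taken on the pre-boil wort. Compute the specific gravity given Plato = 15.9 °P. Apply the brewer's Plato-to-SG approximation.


SG = 259/(259 − P)
SG = 259/(259 − 15.9)

1.0654


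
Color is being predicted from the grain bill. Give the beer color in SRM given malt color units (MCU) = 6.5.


SRM = 1.4922 · MCU^0.6859
SRM = 1.4922 · 6.5^0.6859

5.3877 SRM


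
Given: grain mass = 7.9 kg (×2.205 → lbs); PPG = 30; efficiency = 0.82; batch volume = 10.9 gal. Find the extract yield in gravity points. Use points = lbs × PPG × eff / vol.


lbs = 7.9 × 2.205 = 17.4195
points = 17.4195 × 30 × 0.82 / 10.9

39.3137 points


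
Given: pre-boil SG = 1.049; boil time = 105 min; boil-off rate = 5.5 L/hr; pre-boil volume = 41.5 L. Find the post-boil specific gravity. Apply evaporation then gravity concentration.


V_post = V_pre − rate·(t/60);  SG_post = 1 + (SG_pre−1)·V_pre/V_post
V_post = 41.5 − 5.5·(105/60) = 31.8750
SG_post = 1 + (1.049 − 1)·41.5/31.8750

1.0638


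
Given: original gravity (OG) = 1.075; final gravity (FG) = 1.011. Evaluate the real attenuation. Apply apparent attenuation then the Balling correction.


AA = (OG−FG)/(OG−1)·100;  RA = AA·0.8192
AA = (1.075 − 1.011)/(1.075 − 1)·100 = 85.3333
RA = 85.3333·0.8192

69.9051 %


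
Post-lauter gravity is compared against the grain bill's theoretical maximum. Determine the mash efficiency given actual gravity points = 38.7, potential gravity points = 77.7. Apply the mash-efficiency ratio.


efficiency = actual / potential × 100
efficiency = 38.7 / 77.7 × 100

49.8069 %


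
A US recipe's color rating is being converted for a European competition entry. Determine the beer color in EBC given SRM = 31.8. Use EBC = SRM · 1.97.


EBC = 31.8 · 1.97

62.6460 EBC


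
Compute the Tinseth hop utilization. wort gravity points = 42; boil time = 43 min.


U = 1.65·0.000125^(GP/1000) · (1 − e^(−0.04·t))/4.15
bigness = 1.65·0.000125^(42/1000) = 1.1312
boil_factor = (1 − e^(−0.04·43))/4.15 = 0.1978
U = 1.1312 · 0.1978

0.2238


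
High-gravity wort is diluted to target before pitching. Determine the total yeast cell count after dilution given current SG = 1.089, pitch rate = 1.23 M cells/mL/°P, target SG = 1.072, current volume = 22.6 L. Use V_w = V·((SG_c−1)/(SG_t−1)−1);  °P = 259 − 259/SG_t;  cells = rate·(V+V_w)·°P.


V_w = 22.6·((1.089−1)/(1.072−1)−1) = 5.3361
V_final = 22.6 + 5.3361 = 27.9361
°P = 259 − 259/1.072 = 17.3955
cells = 1.23·27.9361·17.3955

597.7348 billion cells


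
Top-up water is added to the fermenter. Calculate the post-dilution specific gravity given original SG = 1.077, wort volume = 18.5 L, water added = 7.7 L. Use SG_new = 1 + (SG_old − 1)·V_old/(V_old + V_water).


pts = (1.077 − 1)·1000·18.5/(18.5 + 7.7) = 54.3702
SG_new = 1 + 54.3702/1000

1.0544


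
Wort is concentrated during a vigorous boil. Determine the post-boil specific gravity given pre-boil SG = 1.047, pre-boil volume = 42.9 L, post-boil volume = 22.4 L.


SG_post = 1 + (SG_pre − 1)·V_pre/V_post
pts_pre = (1.047 − 1)·1000 = 47.0000
pts_post = 47.0000·42.9/22.4 = 90.0134
SG_post = 1 + 90.0134/1000

1.0900


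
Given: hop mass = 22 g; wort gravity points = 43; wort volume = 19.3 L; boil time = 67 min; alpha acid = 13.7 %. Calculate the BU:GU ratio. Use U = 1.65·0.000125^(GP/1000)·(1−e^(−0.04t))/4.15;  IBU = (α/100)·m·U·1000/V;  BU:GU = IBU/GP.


U = 1.65·0.000125^(43/1000)·(1−e^(−0.04·67))/4.15 = 0.2516
IBU = (13.7/100)·22·0.2516·1000/19.3 = 39.2955
BU:GU = 39.2955/43

0.9138


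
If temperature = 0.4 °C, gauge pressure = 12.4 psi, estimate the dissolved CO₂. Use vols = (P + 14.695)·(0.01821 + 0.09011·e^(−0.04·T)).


vols = (12.4 + 14.695)·(0.01821 + 0.09011·e^(−0.04·0.4))

2.8962 volumes


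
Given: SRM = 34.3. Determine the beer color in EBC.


EBC = SRM · 1.97
EBC = 34.3 · 1.97

67.5710 EBC


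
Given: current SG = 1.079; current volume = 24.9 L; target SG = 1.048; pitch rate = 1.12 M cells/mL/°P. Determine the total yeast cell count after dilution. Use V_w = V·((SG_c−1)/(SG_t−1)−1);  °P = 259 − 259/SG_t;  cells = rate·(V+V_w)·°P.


V_w = 24.9·((1.079−1)/(1.048−1)−1) = 16.0812
V_final = 24.9 + 16.0812 = 40.9812
°P = 259 − 259/1.048 = 11.8626
cells = 1.12·40.9812·11.8626

544.4813 billion cells


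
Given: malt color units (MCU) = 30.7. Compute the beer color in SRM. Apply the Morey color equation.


SRM = 1.4922 · MCU^0.6859
SRM = 1.4922 · 30.7^0.6859

15.6263 SRM


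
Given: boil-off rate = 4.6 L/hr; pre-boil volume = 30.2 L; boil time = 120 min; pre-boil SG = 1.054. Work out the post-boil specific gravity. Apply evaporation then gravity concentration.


V_post = V_pre − rate·(t/60);  SG_post = 1 + (SG_pre−1)·V_pre/V_post
V_post = 30.2 − 4.6·(120/60) = 21.0000
SG_post = 1 + (1.054 − 1)·30.2/21.0000

1.0777


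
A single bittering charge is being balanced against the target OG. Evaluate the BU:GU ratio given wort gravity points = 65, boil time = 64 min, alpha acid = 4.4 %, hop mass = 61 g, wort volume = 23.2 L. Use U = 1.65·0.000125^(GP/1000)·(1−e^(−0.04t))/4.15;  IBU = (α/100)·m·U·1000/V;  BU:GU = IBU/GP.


U = 1.65·0.000125^(65/1000)·(1−e^(−0.04·64))/4.15 = 0.2045
IBU = (4.4/100)·61·0.2045·1000/23.2 = 23.6640
BU:GU = 23.6640/65

0.3641


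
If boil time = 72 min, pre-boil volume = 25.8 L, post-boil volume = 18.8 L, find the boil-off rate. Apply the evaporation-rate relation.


rate = (V_pre − V_post) / (t_min/60)
rate = (25.8 − 18.8) / (72/60)

5.8333 L/hr


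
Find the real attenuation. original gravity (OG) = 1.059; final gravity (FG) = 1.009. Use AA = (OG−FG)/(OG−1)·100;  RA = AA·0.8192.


AA = (1.059 − 1.009)/(1.059 − 1)·100 = 84.7458
RA = 84.7458·0.8192

69.4237 %


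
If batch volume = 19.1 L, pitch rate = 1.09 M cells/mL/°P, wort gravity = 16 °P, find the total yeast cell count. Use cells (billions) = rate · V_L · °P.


cells = 1.09 · 19.1 · 16

333.1040 billion cells


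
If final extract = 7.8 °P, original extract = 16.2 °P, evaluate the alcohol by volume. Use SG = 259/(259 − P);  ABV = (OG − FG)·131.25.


OG = 259/(259 − 16.2) = 1.0667
FG = 259/(259 − 7.8) = 1.0311
ABV = (1.0667 − 1.0311)·131.25

4.6818 % ABV


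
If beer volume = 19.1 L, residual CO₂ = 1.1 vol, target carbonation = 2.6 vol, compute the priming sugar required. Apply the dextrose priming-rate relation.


sugar = (target − residual)·4.0·V
sugar = (2.6 − 1.1)·4.0·19.1

114.6000 g


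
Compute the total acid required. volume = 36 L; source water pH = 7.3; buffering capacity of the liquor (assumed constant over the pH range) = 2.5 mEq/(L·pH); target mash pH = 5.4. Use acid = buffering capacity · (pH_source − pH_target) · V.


acid = 2.5 · (7.3 − 5.4) · 36

171.0000 mEq


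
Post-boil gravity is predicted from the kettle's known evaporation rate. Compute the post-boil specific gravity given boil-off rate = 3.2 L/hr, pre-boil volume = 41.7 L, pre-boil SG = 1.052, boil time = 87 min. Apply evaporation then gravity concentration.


V_post = V_pre − rate·(t/60);  SG_post = 1 + (SG_pre−1)·V_pre/V_post
V_post = 41.7 − 3.2·(87/60) = 37.0600
SG_post = 1 + (1.052 − 1)·41.7/37.0600

1.0585


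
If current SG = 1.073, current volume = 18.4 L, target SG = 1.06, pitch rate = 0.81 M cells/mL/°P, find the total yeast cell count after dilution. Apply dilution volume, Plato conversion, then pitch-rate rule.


V_w = V·((SG_c−1)/(SG_t−1)−1);  °P = 259 − 259/SG_t;  cells = rate·(V+V_w)·°P
V_w = 18.4·((1.073−1)/(1.06−1)−1) = 3.9867
V_final = 18.4 + 3.9867 = 22.3867
°P = 259 − 259/1.06 = 14.6604
cells = 0.81·22.3867·14.6604

265.8396 billion cells


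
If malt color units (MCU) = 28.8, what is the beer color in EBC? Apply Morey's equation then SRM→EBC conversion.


SRM = 1.4922·MCU^0.6859;  EBC = SRM·1.97
SRM = 1.4922·28.8^0.6859 = 14.9563
EBC = 14.9563·1.97

29.4639 EBC


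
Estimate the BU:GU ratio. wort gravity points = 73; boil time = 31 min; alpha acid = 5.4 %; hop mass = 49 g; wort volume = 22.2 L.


U = 1.65·0.000125^(GP/1000)·(1−e^(−0.04t))/4.15;  IBU = (α/100)·m·U·1000/V;  BU:GU = IBU/GP
U = 1.65·0.000125^(73/1000)·(1−e^(−0.04·31))/4.15 = 0.1466
IBU = (5.4/100)·49·0.1466·1000/22.2 = 17.4736
BU:GU = 17.4736/73

0.2394


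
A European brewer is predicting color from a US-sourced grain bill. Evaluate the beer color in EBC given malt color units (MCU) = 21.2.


SRM = 1.4922·MCU^0.6859;  EBC = SRM·1.97
SRM = 1.4922·21.2^0.6859 = 12.1216
EBC = 12.1216·1.97

23.8796 EBC


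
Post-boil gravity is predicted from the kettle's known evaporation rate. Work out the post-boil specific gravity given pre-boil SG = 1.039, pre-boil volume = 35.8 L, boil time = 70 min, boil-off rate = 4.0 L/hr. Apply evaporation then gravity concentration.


V_post = V_pre − rate·(t/60);  SG_post = 1 + (SG_pre−1)·V_pre/V_post
V_post = 35.8 − 4.0·(70/60) = 31.1333
SG_post = 1 + (1.039 − 1)·35.8/31.1333

1.0448


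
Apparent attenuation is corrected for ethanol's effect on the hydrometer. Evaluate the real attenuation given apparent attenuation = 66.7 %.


RA = AA · 0.8192
RA = 66.7 · 0.8192

54.6406 %


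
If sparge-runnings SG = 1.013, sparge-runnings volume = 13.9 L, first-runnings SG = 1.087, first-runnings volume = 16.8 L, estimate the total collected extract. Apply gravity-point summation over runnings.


total = Σ (SG_i − 1)·1000·V_i
first = (1.087 − 1)·1000·16.8 = 1461.6000
sparge = (1.013 − 1)·1000·13.9 = 180.7000
total = 1461.6000 + 180.7000

1642.3000 gravity·L


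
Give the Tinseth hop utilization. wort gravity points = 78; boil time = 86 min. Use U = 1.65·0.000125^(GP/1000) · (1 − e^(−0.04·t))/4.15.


bigness = 1.65·0.000125^(78/1000) = 0.8185
boil_factor = (1 − e^(−0.04·86))/4.15 = 0.2332
U = 0.8185 · 0.2332

0.1909


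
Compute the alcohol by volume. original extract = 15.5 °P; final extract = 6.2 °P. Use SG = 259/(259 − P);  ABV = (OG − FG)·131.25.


OG = 259/(259 − 15.5) = 1.0637
FG = 259/(259 − 6.2) = 1.0245
ABV = (1.0637 − 1.0245)·131.25

5.1358 % ABV


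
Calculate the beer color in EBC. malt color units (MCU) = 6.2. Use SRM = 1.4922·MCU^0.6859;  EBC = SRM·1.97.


SRM = 1.4922·6.2^0.6859 = 5.2159
EBC = 5.2159·1.97

10.2753 EBC


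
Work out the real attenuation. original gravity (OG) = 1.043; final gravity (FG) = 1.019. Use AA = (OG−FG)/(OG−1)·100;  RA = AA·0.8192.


AA = (1.043 − 1.019)/(1.043 − 1)·100 = 55.8140
RA = 55.8140·0.8192

45.7228 %


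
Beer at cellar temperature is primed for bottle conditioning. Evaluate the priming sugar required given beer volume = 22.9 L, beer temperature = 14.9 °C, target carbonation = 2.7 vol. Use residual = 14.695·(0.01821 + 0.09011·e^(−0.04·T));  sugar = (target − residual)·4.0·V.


residual = 14.695·(0.01821 + 0.09011·e^(−0.04·14.9)) = 0.9972
sugar = (2.7 − 0.9972)·4.0·22.9

155.9740 g


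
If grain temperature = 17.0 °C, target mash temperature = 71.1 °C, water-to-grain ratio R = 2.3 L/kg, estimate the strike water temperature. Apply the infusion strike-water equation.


T_strike = (0.41/R)·(T_mash − T_grain) + T_mash
T_strike = (0.41/2.3)·(71.1 − 17.0) + 71.1

80.7439 °C


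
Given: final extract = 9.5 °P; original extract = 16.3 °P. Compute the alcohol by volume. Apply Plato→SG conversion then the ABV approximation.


SG = 259/(259 − P);  ABV = (OG − FG)·131.25
OG = 259/(259 − 16.3) = 1.0672
FG = 259/(259 − 9.5) = 1.0381
ABV = (1.0672 − 1.0381)·131.25

3.8174 % ABV


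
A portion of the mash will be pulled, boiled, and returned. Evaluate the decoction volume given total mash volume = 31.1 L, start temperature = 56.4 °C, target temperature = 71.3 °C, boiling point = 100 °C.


V_dec = V_total·(T_target − T_start)/(T_boil − T_start)
V_dec = 31.1·(71.3 − 56.4)/(100 − 56.4)

10.6282 L


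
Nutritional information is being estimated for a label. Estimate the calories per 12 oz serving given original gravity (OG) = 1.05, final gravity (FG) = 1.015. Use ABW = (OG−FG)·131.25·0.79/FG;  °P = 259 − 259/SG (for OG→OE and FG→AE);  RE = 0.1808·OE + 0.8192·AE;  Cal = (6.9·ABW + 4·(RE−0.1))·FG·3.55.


ABW = (1.05 − 1.015)·131.25·0.79/1.015 = 3.5754
OE = 259 − 259/1.05 = 12.3333 °P
AE = 259 − 259/1.015 = 3.8276 °P
RE = 0.1808·12.3333 + 0.8192·3.8276 = 5.3654 °P
Cal = (6.9·3.5754 + 4·(5.3654−0.1))·1.015·3.55

164.7845 kcal


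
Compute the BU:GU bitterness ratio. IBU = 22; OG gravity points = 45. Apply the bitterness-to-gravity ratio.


BU:GU = IBU / OG_points
BU:GU = 22 / 45

0.4889


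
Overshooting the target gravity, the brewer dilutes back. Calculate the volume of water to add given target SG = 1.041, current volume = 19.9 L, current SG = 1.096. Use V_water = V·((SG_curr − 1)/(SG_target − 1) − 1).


V_water = 19.9·((1.096 − 1)/(1.041 − 1) − 1)

26.6951 L


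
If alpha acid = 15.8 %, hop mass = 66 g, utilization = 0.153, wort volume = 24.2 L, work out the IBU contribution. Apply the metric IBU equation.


IBU = (α/100)·mass·U·1000 / V
IBU = (15.8/100)·66·0.153·1000 / 24.2

65.9291 IBU


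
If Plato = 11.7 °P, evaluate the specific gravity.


SG = 259/(259 − P)
SG = 259/(259 − 11.7)

1.0473


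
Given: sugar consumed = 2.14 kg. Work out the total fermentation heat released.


Q = m_sugar · 590 kJ/kg
Q = 2.14 · 590

1262.6000 kJ


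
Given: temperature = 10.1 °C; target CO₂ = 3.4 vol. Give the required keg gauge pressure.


psi = vols/(0.01821 + 0.09011·e^(−0.04·T)) − 14.695
psi = 3.4/(0.01821 + 0.09011·e^(−0.04·10.1)) − 14.695

28.6882 psi


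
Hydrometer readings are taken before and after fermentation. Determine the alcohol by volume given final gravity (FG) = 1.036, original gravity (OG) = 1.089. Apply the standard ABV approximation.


ABV = (OG − FG) · 131.25
ABV = (1.089 − 1.036) · 131.25

6.9562 % ABV


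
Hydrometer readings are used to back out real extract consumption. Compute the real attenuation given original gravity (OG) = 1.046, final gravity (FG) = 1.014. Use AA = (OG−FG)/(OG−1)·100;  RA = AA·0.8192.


AA = (1.046 − 1.014)/(1.046 − 1)·100 = 69.5652
RA = 69.5652·0.8192

56.9878 %


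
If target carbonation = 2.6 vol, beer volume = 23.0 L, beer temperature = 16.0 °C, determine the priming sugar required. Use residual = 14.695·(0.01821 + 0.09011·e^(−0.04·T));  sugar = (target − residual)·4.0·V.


residual = 14.695·(0.01821 + 0.09011·e^(−0.04·16.0)) = 0.9658
sugar = (2.6 − 0.9658)·4.0·23.0

150.3447 g


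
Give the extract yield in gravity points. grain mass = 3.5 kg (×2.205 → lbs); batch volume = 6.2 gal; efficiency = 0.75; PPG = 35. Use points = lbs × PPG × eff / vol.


lbs = 3.5 × 2.205 = 7.7175
points = 7.7175 × 35 × 0.75 / 6.2

32.6749 points


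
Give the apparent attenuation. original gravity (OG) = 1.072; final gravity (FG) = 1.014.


AA = (OG − FG)/(OG − 1) · 100
AA = (1.072 − 1.014)/(1.072 − 1) · 100

80.5556 %


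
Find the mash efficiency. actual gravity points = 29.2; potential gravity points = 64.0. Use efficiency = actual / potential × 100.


efficiency = 29.2 / 64.0 × 100

45.6250 %


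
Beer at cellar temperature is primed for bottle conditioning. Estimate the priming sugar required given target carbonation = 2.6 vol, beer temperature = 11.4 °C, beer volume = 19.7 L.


residual = 14.695·(0.01821 + 0.09011·e^(−0.04·T));  sugar = (target − residual)·4.0·V
residual = 14.695·(0.01821 + 0.09011·e^(−0.04·11.4)) = 1.1069
sugar = (2.6 − 1.1069)·4.0·19.7

117.6586 g


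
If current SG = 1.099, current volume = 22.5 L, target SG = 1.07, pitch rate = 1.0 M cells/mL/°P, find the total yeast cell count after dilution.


V_w = V·((SG_c−1)/(SG_t−1)−1);  °P = 259 − 259/SG_t;  cells = rate·(V+V_w)·°P
V_w = 22.5·((1.099−1)/(1.07−1)−1) = 9.3214
V_final = 22.5 + 9.3214 = 31.8214
°P = 259 − 259/1.07 = 16.9439
cells = 1.0·31.8214·16.9439

539.1799 billion cells


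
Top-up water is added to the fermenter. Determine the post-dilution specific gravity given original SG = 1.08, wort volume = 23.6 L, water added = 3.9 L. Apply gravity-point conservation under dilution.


SG_new = 1 + (SG_old − 1)·V_old/(V_old + V_water)
pts = (1.08 − 1)·1000·23.6/(23.6 + 3.9) = 68.6545
SG_new = 1 + 68.6545/1000

1.0687


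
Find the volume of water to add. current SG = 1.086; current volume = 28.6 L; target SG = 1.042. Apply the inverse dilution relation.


V_water = V·((SG_curr − 1)/(SG_target − 1) − 1)
V_water = 28.6·((1.086 − 1)/(1.042 − 1) − 1)

29.9619 L


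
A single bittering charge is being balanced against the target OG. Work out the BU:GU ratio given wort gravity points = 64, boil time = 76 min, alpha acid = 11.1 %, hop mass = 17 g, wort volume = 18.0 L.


U = 1.65·0.000125^(GP/1000)·(1−e^(−0.04t))/4.15;  IBU = (α/100)·m·U·1000/V;  BU:GU = IBU/GP
U = 1.65·0.000125^(64/1000)·(1−e^(−0.04·76))/4.15 = 0.2130
IBU = (11.1/100)·17·0.2130·1000/18.0 = 22.3280
BU:GU = 22.3280/64

0.3489


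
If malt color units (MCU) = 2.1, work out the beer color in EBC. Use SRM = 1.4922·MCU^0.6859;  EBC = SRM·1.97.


SRM = 1.4922·2.1^0.6859 = 2.4822
EBC = 2.4822·1.97

4.8899 EBC


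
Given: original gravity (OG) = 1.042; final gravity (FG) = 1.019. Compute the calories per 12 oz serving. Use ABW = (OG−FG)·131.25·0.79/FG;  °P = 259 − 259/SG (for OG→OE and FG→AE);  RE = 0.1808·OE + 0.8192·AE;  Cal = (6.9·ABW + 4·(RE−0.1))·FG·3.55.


ABW = (1.042 − 1.019)·131.25·0.79/1.019 = 2.3403
OE = 259 − 259/1.042 = 10.4395 °P
AE = 259 − 259/1.019 = 4.8292 °P
RE = 0.1808·10.4395 + 0.8192·4.8292 = 5.8436 °P
Cal = (6.9·2.3403 + 4·(5.8436−0.1))·1.019·3.55

141.5245 kcal


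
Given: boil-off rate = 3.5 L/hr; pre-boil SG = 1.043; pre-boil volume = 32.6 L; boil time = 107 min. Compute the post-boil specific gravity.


V_post = V_pre − rate·(t/60);  SG_post = 1 + (SG_pre−1)·V_pre/V_post
V_post = 32.6 − 3.5·(107/60) = 26.3583
SG_post = 1 + (1.043 − 1)·32.6/26.3583

1.0532


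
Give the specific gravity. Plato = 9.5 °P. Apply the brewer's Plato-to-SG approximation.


SG = 259/(259 − P)
SG = 259/(259 − 9.5)

1.0381


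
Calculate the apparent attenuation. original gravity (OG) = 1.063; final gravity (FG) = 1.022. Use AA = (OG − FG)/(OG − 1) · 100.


AA = (1.063 − 1.022)/(1.063 − 1) · 100

65.0794 %


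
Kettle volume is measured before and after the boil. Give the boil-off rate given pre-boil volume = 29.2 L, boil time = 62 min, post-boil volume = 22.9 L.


rate = (V_pre − V_post) / (t_min/60)
rate = (29.2 − 22.9) / (62/60)

6.0968 L/hr


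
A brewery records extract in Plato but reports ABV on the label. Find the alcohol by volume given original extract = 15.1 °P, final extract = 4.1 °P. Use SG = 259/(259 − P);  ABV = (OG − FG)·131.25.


OG = 259/(259 − 15.1) = 1.0619
FG = 259/(259 − 4.1) = 1.0161
ABV = (1.0619 − 1.0161)·131.25

6.0146 % ABV


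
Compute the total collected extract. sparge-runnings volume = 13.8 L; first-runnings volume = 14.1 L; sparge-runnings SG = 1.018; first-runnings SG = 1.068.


total = Σ (SG_i − 1)·1000·V_i
first = (1.068 − 1)·1000·14.1 = 958.8000
sparge = (1.018 − 1)·1000·13.8 = 248.4000
total = 958.8000 + 248.4000

1207.2000 gravity·L


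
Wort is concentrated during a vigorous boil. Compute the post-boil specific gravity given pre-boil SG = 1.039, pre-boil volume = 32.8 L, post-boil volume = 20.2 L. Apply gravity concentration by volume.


SG_post = 1 + (SG_pre − 1)·V_pre/V_post
pts_pre = (1.039 − 1)·1000 = 39.0000
pts_post = 39.0000·32.8/20.2 = 63.3267
SG_post = 1 + 63.3267/1000

1.0633


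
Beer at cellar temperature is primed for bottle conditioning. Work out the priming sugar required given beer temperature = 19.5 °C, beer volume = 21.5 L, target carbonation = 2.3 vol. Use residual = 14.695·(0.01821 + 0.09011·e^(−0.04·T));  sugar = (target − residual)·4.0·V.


residual = 14.695·(0.01821 + 0.09011·e^(−0.04·19.5)) = 0.8746
sugar = (2.3 − 0.8746)·4.0·21.5

122.5842 g


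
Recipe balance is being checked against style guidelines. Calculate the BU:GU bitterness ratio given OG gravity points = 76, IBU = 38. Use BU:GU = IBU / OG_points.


BU:GU = 38 / 76

0.5000


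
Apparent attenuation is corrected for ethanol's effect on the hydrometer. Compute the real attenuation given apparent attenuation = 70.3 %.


RA = AA · 0.8192
RA = 70.3 · 0.8192

57.5898 %


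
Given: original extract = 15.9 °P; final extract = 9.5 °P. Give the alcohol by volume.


SG = 259/(259 − P);  ABV = (OG − FG)·131.25
OG = 259/(259 − 15.9) = 1.0654
FG = 259/(259 − 9.5) = 1.0381
ABV = (1.0654 − 1.0381)·131.25

3.5869 % ABV


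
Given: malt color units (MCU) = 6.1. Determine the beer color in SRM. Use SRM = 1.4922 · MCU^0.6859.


SRM = 1.4922 · 6.1^0.6859

5.1580 SRM


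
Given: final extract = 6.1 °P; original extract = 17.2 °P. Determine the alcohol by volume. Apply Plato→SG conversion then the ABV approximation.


SG = 259/(259 − P);  ABV = (OG − FG)·131.25
OG = 259/(259 − 17.2) = 1.0711
FG = 259/(259 − 6.1) = 1.0241
ABV = (1.0711 − 1.0241)·131.25

6.1705 % ABV


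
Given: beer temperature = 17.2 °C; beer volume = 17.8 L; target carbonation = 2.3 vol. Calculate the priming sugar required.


residual = 14.695·(0.01821 + 0.09011·e^(−0.04·T));  sugar = (target − residual)·4.0·V
residual = 14.695·(0.01821 + 0.09011·e^(−0.04·17.2)) = 0.9331
sugar = (2.3 − 0.9331)·4.0·17.8

97.3236 g


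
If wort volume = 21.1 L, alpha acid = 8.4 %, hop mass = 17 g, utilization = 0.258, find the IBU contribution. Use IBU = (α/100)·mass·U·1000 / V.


IBU = (8.4/100)·17·0.258·1000 / 21.1

17.4609 IBU


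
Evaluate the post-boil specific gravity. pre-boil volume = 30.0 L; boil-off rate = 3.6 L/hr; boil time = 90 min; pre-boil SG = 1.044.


V_post = V_pre − rate·(t/60);  SG_post = 1 + (SG_pre−1)·V_pre/V_post
V_post = 30.0 − 3.6·(90/60) = 24.6000
SG_post = 1 + (1.044 − 1)·30.0/24.6000

1.0537


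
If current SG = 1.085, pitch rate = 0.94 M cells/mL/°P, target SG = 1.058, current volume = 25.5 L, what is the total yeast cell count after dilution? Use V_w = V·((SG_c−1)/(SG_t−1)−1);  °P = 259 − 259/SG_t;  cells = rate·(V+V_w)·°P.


V_w = 25.5·((1.085−1)/(1.058−1)−1) = 11.8707
V_final = 25.5 + 11.8707 = 37.3707
°P = 259 − 259/1.058 = 14.1985
cells = 0.94·37.3707·14.1985

498.7708 billion cells


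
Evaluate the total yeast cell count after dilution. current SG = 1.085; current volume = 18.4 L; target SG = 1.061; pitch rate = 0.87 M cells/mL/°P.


V_w = V·((SG_c−1)/(SG_t−1)−1);  °P = 259 − 259/SG_t;  cells = rate·(V+V_w)·°P
V_w = 18.4·((1.085−1)/(1.061−1)−1) = 7.2393
V_final = 18.4 + 7.2393 = 25.6393
°P = 259 − 259/1.061 = 14.8907
cells = 0.87·25.6393·14.8907

332.1547 billion cells


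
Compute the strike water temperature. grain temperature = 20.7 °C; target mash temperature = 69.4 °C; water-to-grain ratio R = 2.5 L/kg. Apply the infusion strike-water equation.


T_strike = (0.41/R)·(T_mash − T_grain) + T_mash
T_strike = (0.41/2.5)·(69.4 − 20.7) + 69.4

77.3868 °C


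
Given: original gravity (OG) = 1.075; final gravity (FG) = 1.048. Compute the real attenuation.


AA = (OG−FG)/(OG−1)·100;  RA = AA·0.8192
AA = (1.075 − 1.048)/(1.075 − 1)·100 = 36.0000
RA = 36.0000·0.8192

29.4912 %


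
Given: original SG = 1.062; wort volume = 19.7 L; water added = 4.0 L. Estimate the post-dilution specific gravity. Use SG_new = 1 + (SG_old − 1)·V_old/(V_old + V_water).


pts = (1.062 − 1)·1000·19.7/(19.7 + 4.0) = 51.5359
SG_new = 1 + 51.5359/1000

1.0515


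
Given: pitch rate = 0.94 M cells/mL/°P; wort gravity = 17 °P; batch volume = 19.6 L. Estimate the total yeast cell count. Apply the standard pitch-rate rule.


cells (billions) = rate · V_L · °P
cells = 0.94 · 19.6 · 17

313.2080 billion cells


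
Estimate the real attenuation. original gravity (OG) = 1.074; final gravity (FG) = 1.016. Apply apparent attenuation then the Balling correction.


AA = (OG−FG)/(OG−1)·100;  RA = AA·0.8192
AA = (1.074 − 1.016)/(1.074 − 1)·100 = 78.3784
RA = 78.3784·0.8192

64.2076 %


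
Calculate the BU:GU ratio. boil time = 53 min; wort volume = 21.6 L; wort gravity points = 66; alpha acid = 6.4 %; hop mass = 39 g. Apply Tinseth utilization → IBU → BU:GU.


U = 1.65·0.000125^(GP/1000)·(1−e^(−0.04t))/4.15;  IBU = (α/100)·m·U·1000/V;  BU:GU = IBU/GP
U = 1.65·0.000125^(66/1000)·(1−e^(−0.04·53))/4.15 = 0.1933
IBU = (6.4/100)·39·0.1933·1000/21.6 = 22.3403
BU:GU = 22.3403/66

0.3385


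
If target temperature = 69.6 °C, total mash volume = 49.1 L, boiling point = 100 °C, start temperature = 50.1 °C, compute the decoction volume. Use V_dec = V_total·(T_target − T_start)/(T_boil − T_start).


V_dec = 49.1·(69.6 − 50.1)/(100 − 50.1)

19.1874 L


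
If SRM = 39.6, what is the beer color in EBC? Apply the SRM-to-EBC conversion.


EBC = SRM · 1.97
EBC = 39.6 · 1.97

78.0120 EBC


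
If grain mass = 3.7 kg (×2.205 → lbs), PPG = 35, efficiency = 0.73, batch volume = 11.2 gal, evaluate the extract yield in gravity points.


points = lbs × PPG × eff / vol
lbs = 3.7 × 2.205 = 8.1585
points = 8.1585 × 35 × 0.73 / 11.2

18.6116 points


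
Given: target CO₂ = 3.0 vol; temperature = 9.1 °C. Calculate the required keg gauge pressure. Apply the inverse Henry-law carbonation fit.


psi = vols/(0.01821 + 0.09011·e^(−0.04·T)) − 14.695
psi = 3.0/(0.01821 + 0.09011·e^(−0.04·9.1)) − 14.695

22.4215 psi


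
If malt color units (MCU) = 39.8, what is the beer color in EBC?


SRM = 1.4922·MCU^0.6859;  EBC = SRM·1.97
SRM = 1.4922·39.8^0.6859 = 18.6718
EBC = 18.6718·1.97

36.7835 EBC


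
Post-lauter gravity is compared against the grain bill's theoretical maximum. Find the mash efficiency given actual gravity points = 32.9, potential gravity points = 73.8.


efficiency = actual / potential × 100
efficiency = 32.9 / 73.8 × 100

44.5799 %


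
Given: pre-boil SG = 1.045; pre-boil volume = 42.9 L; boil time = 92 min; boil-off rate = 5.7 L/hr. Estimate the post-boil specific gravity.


V_post = V_pre − rate·(t/60);  SG_post = 1 + (SG_pre−1)·V_pre/V_post
V_post = 42.9 − 5.7·(92/60) = 34.1600
SG_post = 1 + (1.045 − 1)·42.9/34.1600

1.0565


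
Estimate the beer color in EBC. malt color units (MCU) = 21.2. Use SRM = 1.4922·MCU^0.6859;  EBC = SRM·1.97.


SRM = 1.4922·21.2^0.6859 = 12.1216
EBC = 12.1216·1.97

23.8796 EBC


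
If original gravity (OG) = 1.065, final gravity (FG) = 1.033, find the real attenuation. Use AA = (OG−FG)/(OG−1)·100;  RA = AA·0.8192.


AA = (1.065 − 1.033)/(1.065 − 1)·100 = 49.2308
RA = 49.2308·0.8192

40.3298 %


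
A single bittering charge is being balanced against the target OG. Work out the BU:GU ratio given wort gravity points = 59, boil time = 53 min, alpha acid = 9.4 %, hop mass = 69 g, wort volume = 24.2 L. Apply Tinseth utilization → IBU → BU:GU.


U = 1.65·0.000125^(GP/1000)·(1−e^(−0.04t))/4.15;  IBU = (α/100)·m·U·1000/V;  BU:GU = IBU/GP
U = 1.65·0.000125^(59/1000)·(1−e^(−0.04·53))/4.15 = 0.2059
IBU = (9.4/100)·69·0.2059·1000/24.2 = 55.1801
BU:GU = 55.1801/59

0.9353


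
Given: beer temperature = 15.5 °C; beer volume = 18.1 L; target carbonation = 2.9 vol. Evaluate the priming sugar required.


residual = 14.695·(0.01821 + 0.09011·e^(−0.04·T));  sugar = (target − residual)·4.0·V
residual = 14.695·(0.01821 + 0.09011·e^(−0.04·15.5)) = 0.9799
sugar = (2.9 − 0.9799)·4.0·18.1

139.0135 g


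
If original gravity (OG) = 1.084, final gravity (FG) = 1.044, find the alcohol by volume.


ABV = (OG − FG) · 131.25
ABV = (1.084 − 1.044) · 131.25

5.2500 % ABV


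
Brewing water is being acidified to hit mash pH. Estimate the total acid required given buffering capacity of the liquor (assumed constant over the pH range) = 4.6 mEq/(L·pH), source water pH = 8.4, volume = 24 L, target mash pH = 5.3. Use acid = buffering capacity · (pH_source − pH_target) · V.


acid = 4.6 · (8.4 − 5.3) · 24

342.2400 mEq


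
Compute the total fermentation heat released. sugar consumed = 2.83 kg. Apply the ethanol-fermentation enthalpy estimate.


Q = m_sugar · 590 kJ/kg
Q = 2.83 · 590

1669.7000 kJ


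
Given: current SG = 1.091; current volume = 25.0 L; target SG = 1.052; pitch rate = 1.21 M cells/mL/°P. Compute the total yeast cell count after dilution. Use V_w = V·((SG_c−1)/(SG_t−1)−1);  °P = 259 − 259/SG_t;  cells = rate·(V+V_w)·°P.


V_w = 25.0·((1.091−1)/(1.052−1)−1) = 18.7500
V_final = 25.0 + 18.7500 = 43.7500
°P = 259 − 259/1.052 = 12.8023
cells = 1.21·43.7500·12.8023

677.7208 billion cells


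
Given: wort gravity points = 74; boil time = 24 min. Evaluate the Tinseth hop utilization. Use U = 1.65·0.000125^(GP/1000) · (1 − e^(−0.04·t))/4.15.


bigness = 1.65·0.000125^(74/1000) = 0.8485
boil_factor = (1 − e^(−0.04·24))/4.15 = 0.1487
U = 0.8485 · 0.1487

0.1262


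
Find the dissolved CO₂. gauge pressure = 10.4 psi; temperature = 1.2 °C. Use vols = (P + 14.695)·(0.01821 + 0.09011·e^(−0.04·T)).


vols = (10.4 + 14.695)·(0.01821 + 0.09011·e^(−0.04·1.2))

2.6123 volumes


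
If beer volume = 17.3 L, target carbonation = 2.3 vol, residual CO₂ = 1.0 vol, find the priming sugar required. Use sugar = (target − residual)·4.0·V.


sugar = (2.3 − 1.0)·4.0·17.3

89.9600 g


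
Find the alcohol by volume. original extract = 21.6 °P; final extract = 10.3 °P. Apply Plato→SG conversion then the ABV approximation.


SG = 259/(259 − P);  ABV = (OG − FG)·131.25
OG = 259/(259 − 21.6) = 1.0910
FG = 259/(259 − 10.3) = 1.0414
ABV = (1.0910 − 1.0414)·131.25

6.5061 % ABV


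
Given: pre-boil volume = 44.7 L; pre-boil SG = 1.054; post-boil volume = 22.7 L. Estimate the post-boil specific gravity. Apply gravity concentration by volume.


SG_post = 1 + (SG_pre − 1)·V_pre/V_post
pts_pre = (1.054 − 1)·1000 = 54.0000
pts_post = 54.0000·44.7/22.7 = 106.3348
SG_post = 1 + 106.3348/1000

1.1063


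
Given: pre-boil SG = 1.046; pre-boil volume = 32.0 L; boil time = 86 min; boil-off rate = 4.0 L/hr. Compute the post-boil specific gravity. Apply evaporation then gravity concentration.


V_post = V_pre − rate·(t/60);  SG_post = 1 + (SG_pre−1)·V_pre/V_post
V_post = 32.0 − 4.0·(86/60) = 26.2667
SG_post = 1 + (1.046 − 1)·32.0/26.2667

1.0560


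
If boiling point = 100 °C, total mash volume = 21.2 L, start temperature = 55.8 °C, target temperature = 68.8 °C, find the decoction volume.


V_dec = V_total·(T_target − T_start)/(T_boil − T_start)
V_dec = 21.2·(68.8 − 55.8)/(100 − 55.8)

6.2353 L


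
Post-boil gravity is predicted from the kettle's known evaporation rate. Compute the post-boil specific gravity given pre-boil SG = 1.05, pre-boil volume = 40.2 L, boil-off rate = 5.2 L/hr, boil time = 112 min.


V_post = V_pre − rate·(t/60);  SG_post = 1 + (SG_pre−1)·V_pre/V_post
V_post = 40.2 − 5.2·(112/60) = 30.4933
SG_post = 1 + (1.05 − 1)·40.2/30.4933

1.0659


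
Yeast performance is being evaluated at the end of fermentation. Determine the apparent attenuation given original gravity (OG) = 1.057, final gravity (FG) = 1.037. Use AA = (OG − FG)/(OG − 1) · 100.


AA = (1.057 − 1.037)/(1.057 − 1) · 100

35.0877 %


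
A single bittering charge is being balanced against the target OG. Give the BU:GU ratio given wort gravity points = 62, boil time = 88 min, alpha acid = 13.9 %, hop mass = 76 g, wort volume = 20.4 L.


U = 1.65·0.000125^(GP/1000)·(1−e^(−0.04t))/4.15;  IBU = (α/100)·m·U·1000/V;  BU:GU = IBU/GP
U = 1.65·0.000125^(62/1000)·(1−e^(−0.04·88))/4.15 = 0.2210
IBU = (13.9/100)·76·0.2210·1000/20.4 = 114.4441
BU:GU = 114.4441/62

1.8459


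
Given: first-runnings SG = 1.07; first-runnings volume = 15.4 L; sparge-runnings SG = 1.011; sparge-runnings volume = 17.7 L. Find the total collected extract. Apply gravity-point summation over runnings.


total = Σ (SG_i − 1)·1000·V_i
first = (1.07 − 1)·1000·15.4 = 1078.0000
sparge = (1.011 − 1)·1000·17.7 = 194.7000
total = 1078.0000 + 194.7000

1272.7000 gravity·L


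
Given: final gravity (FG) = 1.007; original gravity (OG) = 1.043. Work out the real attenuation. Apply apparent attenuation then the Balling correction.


AA = (OG−FG)/(OG−1)·100;  RA = AA·0.8192
AA = (1.043 − 1.007)/(1.043 − 1)·100 = 83.7209
RA = 83.7209·0.8192

68.5842 %


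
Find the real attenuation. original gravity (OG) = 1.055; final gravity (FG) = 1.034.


AA = (OG−FG)/(OG−1)·100;  RA = AA·0.8192
AA = (1.055 − 1.034)/(1.055 − 1)·100 = 38.1818
RA = 38.1818·0.8192

31.2785 %


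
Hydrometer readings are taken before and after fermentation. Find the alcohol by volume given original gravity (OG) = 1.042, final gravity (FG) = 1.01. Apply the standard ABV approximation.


ABV = (OG − FG) · 131.25
ABV = (1.042 − 1.01) · 131.25

4.2000 % ABV


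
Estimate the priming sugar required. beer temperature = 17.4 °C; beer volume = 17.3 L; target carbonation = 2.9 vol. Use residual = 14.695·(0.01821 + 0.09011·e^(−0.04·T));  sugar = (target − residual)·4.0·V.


residual = 14.695·(0.01821 + 0.09011·e^(−0.04·17.4)) = 0.9278
sugar = (2.9 − 0.9278)·4.0·17.3

136.4767 g


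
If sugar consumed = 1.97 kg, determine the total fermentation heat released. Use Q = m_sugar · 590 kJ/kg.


Q = 1.97 · 590

1162.3000 kJ


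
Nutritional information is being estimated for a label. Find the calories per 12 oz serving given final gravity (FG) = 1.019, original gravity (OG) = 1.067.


ABW = (OG−FG)·131.25·0.79/FG;  °P = 259 − 259/SG (for OG→OE and FG→AE);  RE = 0.1808·OE + 0.8192·AE;  Cal = (6.9·ABW + 4·(RE−0.1))·FG·3.55
ABW = (1.067 − 1.019)·131.25·0.79/1.019 = 4.8842
OE = 259 − 259/1.067 = 16.2634 °P
AE = 259 − 259/1.019 = 4.8292 °P
RE = 0.1808·16.2634 + 0.8192·4.8292 = 6.8965 °P
Cal = (6.9·4.8842 + 4·(6.8965−0.1))·1.019·3.55

220.2561 kcal


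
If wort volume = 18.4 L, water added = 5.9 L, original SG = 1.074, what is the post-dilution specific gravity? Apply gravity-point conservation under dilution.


SG_new = 1 + (SG_old − 1)·V_old/(V_old + V_water)
pts = (1.074 − 1)·1000·18.4/(18.4 + 5.9) = 56.0329
SG_new = 1 + 56.0329/1000

1.0560


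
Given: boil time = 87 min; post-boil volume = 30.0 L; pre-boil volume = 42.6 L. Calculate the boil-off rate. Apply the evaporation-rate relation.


rate = (V_pre − V_post) / (t_min/60)
rate = (42.6 − 30.0) / (87/60)

8.6897 L/hr


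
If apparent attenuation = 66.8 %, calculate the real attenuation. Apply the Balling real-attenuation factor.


RA = AA · 0.8192
RA = 66.8 · 0.8192

54.7226 %


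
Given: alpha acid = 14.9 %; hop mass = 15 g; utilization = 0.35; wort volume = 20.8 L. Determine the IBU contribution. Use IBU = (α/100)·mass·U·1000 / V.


IBU = (14.9/100)·15·0.35·1000 / 20.8

37.6082 IBU


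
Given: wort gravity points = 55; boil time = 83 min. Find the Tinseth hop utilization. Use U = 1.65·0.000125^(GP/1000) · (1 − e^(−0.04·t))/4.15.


bigness = 1.65·0.000125^(55/1000) = 1.0065
boil_factor = (1 − e^(−0.04·83))/4.15 = 0.2323
U = 1.0065 · 0.2323

0.2338


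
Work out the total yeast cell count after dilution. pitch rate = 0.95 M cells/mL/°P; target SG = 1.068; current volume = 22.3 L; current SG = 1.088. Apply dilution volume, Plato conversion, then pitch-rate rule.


V_w = V·((SG_c−1)/(SG_t−1)−1);  °P = 259 − 259/SG_t;  cells = rate·(V+V_w)·°P
V_w = 22.3·((1.088−1)/(1.068−1)−1) = 6.5588
V_final = 22.3 + 6.5588 = 28.8588
°P = 259 − 259/1.068 = 16.4906
cells = 0.95·28.8588·16.4906

452.1054 billion cells


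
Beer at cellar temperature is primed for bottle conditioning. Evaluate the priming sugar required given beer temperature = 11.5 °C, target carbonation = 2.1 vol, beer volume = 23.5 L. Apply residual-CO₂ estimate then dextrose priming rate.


residual = 14.695·(0.01821 + 0.09011·e^(−0.04·T));  sugar = (target − residual)·4.0·V
residual = 14.695·(0.01821 + 0.09011·e^(−0.04·11.5)) = 1.1035
sugar = (2.1 − 1.1035)·4.0·23.5

93.6691 g


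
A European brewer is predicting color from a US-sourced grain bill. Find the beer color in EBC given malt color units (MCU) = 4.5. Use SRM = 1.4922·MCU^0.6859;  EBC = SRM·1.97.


SRM = 1.4922·4.5^0.6859 = 4.1866
EBC = 4.1866·1.97

8.2477 EBC
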